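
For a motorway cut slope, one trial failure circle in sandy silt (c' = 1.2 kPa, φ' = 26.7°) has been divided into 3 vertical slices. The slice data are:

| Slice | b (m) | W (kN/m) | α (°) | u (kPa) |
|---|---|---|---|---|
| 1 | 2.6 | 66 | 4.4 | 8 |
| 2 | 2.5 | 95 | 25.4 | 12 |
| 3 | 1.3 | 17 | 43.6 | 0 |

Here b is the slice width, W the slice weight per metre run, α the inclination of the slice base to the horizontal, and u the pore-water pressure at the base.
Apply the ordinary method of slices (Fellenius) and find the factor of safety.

FS = 1.11

Ordinary method of slices: FS = Σ[c'·Δl_i + (W_i cosα_i − u_i·Δl_i)·tanφ'] / Σ W_i sinα_i, with Δl_i = b_i / cosα_i.
Slice 1: Δl = 2.6/cos4.4° = 2.608 m; N'_1 = 66·cos4.4° − 8·2.608 = 44.9; c'Δl = 3.13; W sinα = 5.1
Slice 2: Δl = 2.5/cos25.4° = 2.768 m; N'_2 = 95·cos25.4° − 12·2.768 = 52.6; c'Δl = 3.32; W sinα = 40.7
Slice 3: Δl = 1.3/cos43.6° = 1.795 m; N'_3 = 17·cos43.6° − 0·1.795 = 12.3; c'Δl = 2.15; W sinα = 11.7
Σc'Δl = 8.6 kN/m; ΣN' = 109.9 kN/m; ΣW sinα = 57.5 kN/m
Resisting = 8.6 + 109.9·tan26.7° = 8.6 + 55.3 = 63.9 kN/m
FS = 63.9 / 57.5 = 1.110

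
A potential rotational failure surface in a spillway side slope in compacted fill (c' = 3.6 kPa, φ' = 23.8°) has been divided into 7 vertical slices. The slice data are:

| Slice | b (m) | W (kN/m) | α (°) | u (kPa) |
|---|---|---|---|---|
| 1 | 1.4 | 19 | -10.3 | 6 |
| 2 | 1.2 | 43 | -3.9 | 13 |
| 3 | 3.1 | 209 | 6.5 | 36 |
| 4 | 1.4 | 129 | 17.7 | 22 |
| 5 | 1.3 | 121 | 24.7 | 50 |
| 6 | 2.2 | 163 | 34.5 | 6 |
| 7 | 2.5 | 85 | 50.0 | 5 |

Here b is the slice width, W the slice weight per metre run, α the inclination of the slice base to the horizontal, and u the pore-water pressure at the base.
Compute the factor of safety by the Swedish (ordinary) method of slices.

Ordinary method of slices: FS = Σ[c'·Δl_i + (W_i cosα_i − u_i·Δl_i)·tanφ'] / Σ W_i sinα_i, with Δl_i = b_i / cosα_i.
Slice 1: Δl = 1.4/cos(-10.3°) = 1.423 m; N'_1 = 19·cos(-10.3°) − 6·1.423 = 10.2; c'Δl = 5.12; W sinα = -3.4
Slice 2: Δl = 1.2/cos(-3.9°) = 1.203 m; N'_2 = 43·cos(-3.9°) − 13·1.203 = 27.3; c'Δl = 4.33; W sinα = -2.9
Slice 3: Δl = 3.1/cos6.5° = 3.120 m; N'_3 = 209·cos6.5° − 36·3.120 = 95.3; c'Δl = 11.23; W sinα = 23.7
Slice 4: Δl = 1.4/cos17.7° = 1.470 m; N'_4 = 129·cos17.7° − 22·1.470 = 90.6; c'Δl = 5.29; W sinα = 39.2
Slice 5: Δl = 1.3/cos24.7° = 1.431 m; N'_5 = 121·cos24.7° − 50·1.431 = 38.4; c'Δl = 5.15; W sinα = 50.6
Slice 6: Δl = 2.2/cos34.5° = 2.669 m; N'_6 = 163·cos34.5° − 6·2.669 = 118.3; c'Δl = 9.61; W sinα = 92.3
Slice 7: Δl = 2.5/cos50.0° = 3.889 m; N'_7 = 85·cos50.0° − 5·3.889 = 35.2; c'Δl = 14.00; W sinα = 65.1
Σc'Δl = 54.7 kN/m; ΣN' = 415.2 kN/m; ΣW sinα = 264.6 kN/m
Resisting = 54.7 + 415.2·tan23.8° = 54.7 + 183.1 = 237.9 kN/m
FS = 237.9 / 264.6 = 0.899

FS = 0.90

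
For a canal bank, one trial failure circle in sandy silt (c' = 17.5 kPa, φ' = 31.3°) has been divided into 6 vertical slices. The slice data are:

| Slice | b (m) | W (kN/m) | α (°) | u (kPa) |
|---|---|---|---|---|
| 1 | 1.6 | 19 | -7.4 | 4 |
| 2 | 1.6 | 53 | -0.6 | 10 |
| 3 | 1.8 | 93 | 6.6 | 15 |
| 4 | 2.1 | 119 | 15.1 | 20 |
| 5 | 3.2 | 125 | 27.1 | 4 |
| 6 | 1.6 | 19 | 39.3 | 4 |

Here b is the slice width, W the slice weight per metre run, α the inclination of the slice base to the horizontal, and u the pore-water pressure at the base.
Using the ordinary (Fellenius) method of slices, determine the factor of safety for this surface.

Ordinary method of slices: FS = Σ[c'·Δl_i + (W_i cosα_i − u_i·Δl_i)·tanφ'] / Σ W_i sinα_i, with Δl_i = b_i / cosα_i.
Slice 1: Δl = 1.6/cos(-7.4°) = 1.613 m; N'_1 = 19·cos(-7.4°) − 4·1.613 = 12.4; c'Δl = 28.24; W sinα = -2.4
Slice 2: Δl = 1.6/cos(-0.6°) = 1.600 m; N'_2 = 53·cos(-0.6°) − 10·1.600 = 37.0; c'Δl = 28.00; W sinα = -0.6
Slice 3: Δl = 1.8/cos6.6° = 1.812 m; N'_3 = 93·cos6.6° − 15·1.812 = 65.2; c'Δl = 31.71; W sinα = 10.7
Slice 4: Δl = 2.1/cos15.1° = 2.175 m; N'_4 = 119·cos15.1° − 20·2.175 = 71.4; c'Δl = 38.06; W sinα = 31.0
Slice 5: Δl = 3.2/cos27.1° = 3.595 m; N'_5 = 125·cos27.1° − 4·3.595 = 96.9; c'Δl = 62.91; W sinα = 56.9
Slice 6: Δl = 1.6/cos39.3° = 2.068 m; N'_6 = 19·cos39.3° − 4·2.068 = 6.4; c'Δl = 36.18; W sinα = 12.0
Σc'Δl = 225.1 kN/m; ΣN' = 289.3 kN/m; ΣW sinα = 107.7 kN/m
Resisting = 225.1 + 289.3·tan31.3° = 225.1 + 175.9 = 401.0 kN/m
FS = 401.0 / 107.7 = 3.725

FS = 3.72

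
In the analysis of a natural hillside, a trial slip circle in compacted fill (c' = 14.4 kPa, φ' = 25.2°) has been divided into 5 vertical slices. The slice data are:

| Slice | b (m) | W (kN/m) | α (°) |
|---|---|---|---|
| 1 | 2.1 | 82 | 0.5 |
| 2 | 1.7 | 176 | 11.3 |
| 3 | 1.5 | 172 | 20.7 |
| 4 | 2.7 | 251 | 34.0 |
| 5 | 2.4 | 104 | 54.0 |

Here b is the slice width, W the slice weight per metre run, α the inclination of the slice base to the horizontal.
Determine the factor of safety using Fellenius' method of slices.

FS = 1.58

Ordinary method of slices: FS = Σ[c'·Δl_i + (W_i cosα_i)·tanφ'] / Σ W_i sinα_i, with Δl_i = b_i / cosα_i.
Slice 1: Δl = 2.1/cos0.5° = 2.100 m; N'_1 = 82·cos0.5° = 82.0; c'Δl = 30.24; W sinα = 0.7
Slice 2: Δl = 1.7/cos11.3° = 1.734 m; N'_2 = 176·cos11.3° = 172.6; c'Δl = 24.96; W sinα = 34.5
Slice 3: Δl = 1.5/cos20.7° = 1.604 m; N'_3 = 172·cos20.7° = 160.9; c'Δl = 23.09; W sinα = 60.8
Slice 4: Δl = 2.7/cos34.0° = 3.257 m; N'_4 = 251·cos34.0° = 208.1; c'Δl = 46.90; W sinα = 140.4
Slice 5: Δl = 2.4/cos54.0° = 4.083 m; N'_5 = 104·cos54.0° = 61.1; c'Δl = 58.80; W sinα = 84.1
Σc'Δl = 184.0 kN/m; ΣN' = 684.7 kN/m; ΣW sinα = 320.5 kN/m
Resisting = 184.0 + 684.7·tan25.2° = 184.0 + 322.2 = 506.2 kN/m
FS = 506.2 / 320.5 = 1.579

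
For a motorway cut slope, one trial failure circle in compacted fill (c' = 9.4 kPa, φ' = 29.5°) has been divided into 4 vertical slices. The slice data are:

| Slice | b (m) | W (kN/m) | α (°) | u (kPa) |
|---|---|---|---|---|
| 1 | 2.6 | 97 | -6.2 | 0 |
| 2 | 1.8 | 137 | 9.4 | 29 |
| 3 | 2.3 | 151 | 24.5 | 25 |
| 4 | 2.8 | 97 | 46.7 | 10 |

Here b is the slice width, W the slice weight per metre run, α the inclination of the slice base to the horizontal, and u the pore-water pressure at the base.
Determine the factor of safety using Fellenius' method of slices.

FS = 1.80

Ordinary method of slices: FS = Σ[c'·Δl_i + (W_i cosα_i − u_i·Δl_i)·tanφ'] / Σ W_i sinα_i, with Δl_i = b_i / cosα_i.
Slice 1: Δl = 2.6/cos(-6.2°) = 2.615 m; N'_1 = 97·cos(-6.2°) − 0·2.615 = 96.4; c'Δl = 24.58; W sinα = -10.5
Slice 2: Δl = 1.8/cos9.4° = 1.824 m; N'_2 = 137·cos9.4° − 29·1.824 = 82.2; c'Δl = 17.15; W sinα = 22.4
Slice 3: Δl = 2.3/cos24.5° = 2.528 m; N'_3 = 151·cos24.5° − 25·2.528 = 74.2; c'Δl = 23.76; W sinα = 62.6
Slice 4: Δl = 2.8/cos46.7° = 4.083 m; N'_4 = 97·cos46.7° − 10·4.083 = 25.7; c'Δl = 38.38; W sinα = 70.6
Σc'Δl = 103.9 kN/m; ΣN' = 278.6 kN/m; ΣW sinα = 145.1 kN/m
Resisting = 103.9 + 278.6·tan29.5° = 103.9 + 157.6 = 261.5 kN/m
FS = 261.5 / 145.1 = 1.802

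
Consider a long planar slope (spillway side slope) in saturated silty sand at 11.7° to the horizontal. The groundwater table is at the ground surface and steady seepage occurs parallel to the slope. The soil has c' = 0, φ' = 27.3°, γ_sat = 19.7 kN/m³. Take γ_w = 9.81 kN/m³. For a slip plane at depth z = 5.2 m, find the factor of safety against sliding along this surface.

FS = 1.25

With seepage parallel to the slope and the water table at the surface, the effective normal stress on the slip plane uses the buoyant unit weight γ' = γ_sat − γ_w while the driving shear stress uses γ_sat:
FS = [c' + γ' z cos²β tanφ'] / [γ_sat z sinβ cosβ]
(For c' = 0 this reduces to FS = (γ'/γ_sat)·tanφ'/tanβ.)
γ' = 19.7 − 9.81 = 9.89 kN/m³
Numerator = 0.0 + 9.89·5.2·cos²11.7°·tan27.3° = 0.0 + 9.89·5.2·0.9589·0.5161 = 25.452 kPa
Denominator = 19.7·5.2·sin11.7°·cos11.7° = 19.7·5.2·0.2028·0.9792 = 20.342 kPa
FS = 25.452 / 20.342 = 1.251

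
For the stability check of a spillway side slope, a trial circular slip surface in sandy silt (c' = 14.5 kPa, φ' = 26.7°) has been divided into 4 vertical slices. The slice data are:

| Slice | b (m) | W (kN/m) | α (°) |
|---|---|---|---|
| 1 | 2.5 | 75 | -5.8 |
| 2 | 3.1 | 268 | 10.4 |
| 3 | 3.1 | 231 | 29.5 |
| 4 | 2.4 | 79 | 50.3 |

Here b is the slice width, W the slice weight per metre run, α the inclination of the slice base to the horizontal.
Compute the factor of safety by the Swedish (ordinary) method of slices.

FS = 2.25

Ordinary method of slices: FS = Σ[c'·Δl_i + (W_i cosα_i)·tanφ'] / Σ W_i sinα_i, with Δl_i = b_i / cosα_i.
Slice 1: Δl = 2.5/cos(-5.8°) = 2.513 m; N'_1 = 75·cos(-5.8°) = 74.6; c'Δl = 36.44; W sinα = -7.6
Slice 2: Δl = 3.1/cos10.4° = 3.152 m; N'_2 = 268·cos10.4° = 263.6; c'Δl = 45.70; W sinα = 48.4
Slice 3: Δl = 3.1/cos29.5° = 3.562 m; N'_3 = 231·cos29.5° = 201.1; c'Δl = 51.65; W sinα = 113.7
Slice 4: Δl = 2.4/cos50.3° = 3.757 m; N'_4 = 79·cos50.3° = 50.5; c'Δl = 54.48; W sinα = 60.8
Σc'Δl = 188.3 kN/m; ΣN' = 589.7 kN/m; ΣW sinα = 215.3 kN/m
Resisting = 188.3 + 589.7·tan26.7° = 188.3 + 296.6 = 484.9 kN/m
FS = 484.9 / 215.3 = 2.252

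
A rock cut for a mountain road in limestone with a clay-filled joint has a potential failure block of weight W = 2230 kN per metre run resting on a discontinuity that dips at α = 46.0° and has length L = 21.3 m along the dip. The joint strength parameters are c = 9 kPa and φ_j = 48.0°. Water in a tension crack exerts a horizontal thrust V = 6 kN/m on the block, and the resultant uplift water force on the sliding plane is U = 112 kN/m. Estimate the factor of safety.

FS = 1.11

Resolving the block weight along and normal to the plane and applying the Mohr–Coulomb strength on the joint:
N' = W cosα − U − V sinα = 2230·cos46.0° − 112 − 6·sin46.0° = 1432.8 kN/m
Driving force T = W sinα + V cosα = 2230·sin46.0° + 6·cos46.0° = 1608.3 kN/m
Resisting force R = c·L + N'·tanφ_j = 9·21.3 + 1432.8·tan48.0° = 191.7 + 1591.3 = 1783.0 kN/m
FS = R / T = 1783.0 / 1608.3 = 1.109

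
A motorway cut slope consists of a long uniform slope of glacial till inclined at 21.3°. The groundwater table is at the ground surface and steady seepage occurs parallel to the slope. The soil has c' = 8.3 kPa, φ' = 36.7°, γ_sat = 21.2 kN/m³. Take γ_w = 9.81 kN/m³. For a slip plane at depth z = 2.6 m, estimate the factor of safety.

With seepage parallel to the slope and the water table at the surface, the effective normal stress on the slip plane uses the buoyant unit weight γ' = γ_sat − γ_w while the driving shear stress uses γ_sat:
FS = [c' + γ' z cos²β tanφ'] / [γ_sat z sinβ cosβ]
γ' = 21.2 − 9.81 = 11.39 kN/m³
Numerator = 8.3 + 11.39·2.6·cos²21.3°·tan36.7° = 8.3 + 11.39·2.6·0.8680·0.7454 = 27.461 kPa
Denominator = 21.2·2.6·sin21.3°·cos21.3° = 21.2·2.6·0.3633·0.9317 = 18.655 kPa
FS = 27.461 / 18.655 = 1.472

FS = 1.47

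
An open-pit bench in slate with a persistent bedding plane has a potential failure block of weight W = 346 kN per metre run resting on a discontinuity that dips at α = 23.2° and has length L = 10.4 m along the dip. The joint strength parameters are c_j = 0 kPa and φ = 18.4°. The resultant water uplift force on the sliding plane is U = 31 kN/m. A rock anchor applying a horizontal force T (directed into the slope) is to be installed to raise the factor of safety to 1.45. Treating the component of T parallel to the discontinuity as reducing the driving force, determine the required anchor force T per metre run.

T = 70 kN/m

Resolving forces along and normal to the sliding plane, with the horizontal anchor force T adding T·sinα to the effective normal force and T·cosα acting up the plane against the driving force:
FS = [c_jL + (W cosα − U + T sinα) tanφ] / [W sinα − T cosα]
Without the anchor: N' = 287.0 kN/m, driving T_d = 136.3 kN/m, resisting R = 0·10.4 + 287.0·tan18.4° = 95.5 kN/m, FS = 0.70.
Setting FS = 1.45 and solving for T:
1.45·(136.3 − T cos23.2°) = 95.5 + T sin23.2°·tan18.4°
T·(sin23.2°·tan18.4° + 1.45·cos23.2°) = 1.45·136.3 − 95.5
T·(0.3939·0.3327 + 1.45·0.9191) = 197.6 − 95.5 = 102.2
T·1.4638 = 102.2
T = 69.8 kN/m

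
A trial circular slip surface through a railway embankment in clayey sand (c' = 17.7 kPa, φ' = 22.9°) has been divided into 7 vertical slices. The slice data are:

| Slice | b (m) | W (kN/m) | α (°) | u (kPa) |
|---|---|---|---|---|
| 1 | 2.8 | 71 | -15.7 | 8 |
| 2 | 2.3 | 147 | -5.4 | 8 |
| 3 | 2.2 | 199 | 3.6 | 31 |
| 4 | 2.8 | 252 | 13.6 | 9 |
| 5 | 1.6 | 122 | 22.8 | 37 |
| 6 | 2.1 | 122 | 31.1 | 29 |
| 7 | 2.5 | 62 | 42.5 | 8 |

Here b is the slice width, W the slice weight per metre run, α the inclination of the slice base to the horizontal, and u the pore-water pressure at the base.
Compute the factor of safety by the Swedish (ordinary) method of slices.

FS = 3.04

Ordinary method of slices: FS = Σ[c'·Δl_i + (W_i cosα_i − u_i·Δl_i)·tanφ'] / Σ W_i sinα_i, with Δl_i = b_i / cosα_i.
Slice 1: Δl = 2.8/cos(-15.7°) = 2.909 m; N'_1 = 71·cos(-15.7°) − 8·2.909 = 45.1; c'Δl = 51.48; W sinα = -19.2
Slice 2: Δl = 2.3/cos(-5.4°) = 2.310 m; N'_2 = 147·cos(-5.4°) − 8·2.310 = 127.9; c'Δl = 40.89; W sinα = -13.8
Slice 3: Δl = 2.2/cos3.6° = 2.204 m; N'_3 = 199·cos3.6° − 31·2.204 = 130.3; c'Δl = 39.02; W sinα = 12.5
Slice 4: Δl = 2.8/cos13.6° = 2.881 m; N'_4 = 252·cos13.6° − 9·2.881 = 219.0; c'Δl = 50.99; W sinα = 59.3
Slice 5: Δl = 1.6/cos22.8° = 1.736 m; N'_5 = 122·cos22.8° − 37·1.736 = 48.2; c'Δl = 30.72; W sinα = 47.3
Slice 6: Δl = 2.1/cos31.1° = 2.453 m; N'_6 = 122·cos31.1° − 29·2.453 = 33.3; c'Δl = 43.41; W sinα = 63.0
Slice 7: Δl = 2.5/cos42.5° = 3.391 m; N'_7 = 62·cos42.5° − 8·3.391 = 18.6; c'Δl = 60.02; W sinα = 41.9
Σc'Δl = 316.5 kN/m; ΣN' = 622.4 kN/m; ΣW sinα = 190.9 kN/m
Resisting = 316.5 + 622.4·tan22.9° = 316.5 + 262.9 = 579.4 kN/m
FS = 579.4 / 190.9 = 3.036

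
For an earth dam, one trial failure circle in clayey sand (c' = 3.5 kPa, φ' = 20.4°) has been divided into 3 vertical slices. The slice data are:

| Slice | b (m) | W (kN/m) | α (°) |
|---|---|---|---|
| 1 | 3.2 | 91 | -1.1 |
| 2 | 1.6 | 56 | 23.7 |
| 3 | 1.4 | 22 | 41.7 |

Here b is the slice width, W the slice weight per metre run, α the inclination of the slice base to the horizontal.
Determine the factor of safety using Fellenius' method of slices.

FS = 2.34

Ordinary method of slices: FS = Σ[c'·Δl_i + (W_i cosα_i)·tanφ'] / Σ W_i sinα_i, with Δl_i = b_i / cosα_i.
Slice 1: Δl = 3.2/cos(-1.1°) = 3.201 m; N'_1 = 91·cos(-1.1°) = 91.0; c'Δl = 11.20; W sinα = -1.7
Slice 2: Δl = 1.6/cos23.7° = 1.747 m; N'_2 = 56·cos23.7° = 51.3; c'Δl = 6.12; W sinα = 22.5
Slice 3: Δl = 1.4/cos41.7° = 1.875 m; N'_3 = 22·cos41.7° = 16.4; c'Δl = 6.56; W sinα = 14.6
Σc'Δl = 23.9 kN/m; ΣN' = 158.7 kN/m; ΣW sinα = 35.4 kN/m
Resisting = 23.9 + 158.7·tan20.4° = 23.9 + 59.0 = 82.9 kN/m
FS = 82.9 / 35.4 = 2.342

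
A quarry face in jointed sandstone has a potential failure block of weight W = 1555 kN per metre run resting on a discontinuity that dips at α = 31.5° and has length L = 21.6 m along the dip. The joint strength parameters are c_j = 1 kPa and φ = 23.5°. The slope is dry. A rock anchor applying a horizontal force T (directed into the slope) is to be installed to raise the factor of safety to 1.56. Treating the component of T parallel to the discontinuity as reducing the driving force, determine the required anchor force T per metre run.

T = 430 kN/m

Resolving forces along and normal to the sliding plane, with the horizontal anchor force T adding T·sinα to the effective normal force and T·cosα acting up the plane against the driving force:
FS = [c_jL + (W cosα + T sinα) tanφ] / [W sinα − T cosα]
Without the anchor: N' = 1325.9 kN/m, driving T_d = 812.5 kN/m, resisting R = 1·21.6 + 1325.9·tan23.5° = 598.1 kN/m, FS = 0.74.
Setting FS = 1.56 and solving for T:
1.56·(812.5 − T cos31.5°) = 598.1 + T sin31.5°·tan23.5°
T·(sin31.5°·tan23.5° + 1.56·cos31.5°) = 1.56·812.5 − 598.1
T·(0.5225·0.4348 + 1.56·0.8526) = 1267.5 − 598.1 = 669.4
T·1.5573 = 669.4
T = 429.8 kN/m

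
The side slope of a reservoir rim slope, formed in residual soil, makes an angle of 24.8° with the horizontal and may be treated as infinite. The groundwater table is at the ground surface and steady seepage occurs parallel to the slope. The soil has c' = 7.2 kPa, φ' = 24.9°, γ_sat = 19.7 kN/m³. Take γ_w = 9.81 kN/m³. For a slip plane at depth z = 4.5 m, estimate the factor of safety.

FS = 0.72

With seepage parallel to the slope and the water table at the surface, the effective normal stress on the slip plane uses the buoyant unit weight γ' = γ_sat − γ_w while the driving shear stress uses γ_sat:
FS = [c' + γ' z cos²β tanφ'] / [γ_sat z sinβ cosβ]
γ' = 19.7 − 9.81 = 9.89 kN/m³
Numerator = 7.2 + 9.89·4.5·cos²24.8°·tan24.9° = 7.2 + 9.89·4.5·0.8241·0.4642 = 24.224 kPa
Denominator = 19.7·4.5·sin24.8°·cos24.8° = 19.7·4.5·0.4195·0.9078 = 33.755 kPa
FS = 24.224 / 33.755 = 0.718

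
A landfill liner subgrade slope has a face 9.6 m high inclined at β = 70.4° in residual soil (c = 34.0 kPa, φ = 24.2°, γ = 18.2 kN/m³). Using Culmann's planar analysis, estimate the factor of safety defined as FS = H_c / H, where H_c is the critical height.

H_c = (4c/γ) · sinβ cosφ / [1 − cos(β − φ)]
    = (4·34.0/18.2) · sin70.4°·cos24.2° / [1 − cos46.2°]
    = 7.473 · 0.8593 / 0.3079 = 20.86 m
FS = H_c / H = 20.86 / 9.6 = 2.173

FS = 2.17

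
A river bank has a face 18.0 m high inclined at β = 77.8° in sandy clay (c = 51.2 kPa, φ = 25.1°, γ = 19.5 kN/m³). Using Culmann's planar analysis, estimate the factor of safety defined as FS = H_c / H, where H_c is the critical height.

H_c = (4c/γ) · sinβ cosφ / [1 − cos(β − φ)]
    = (4·51.2/19.5) · sin77.8°·cos25.1° / [1 − cos52.7°]
    = 10.503 · 0.8851 / 0.3940 = 23.59 m
FS = H_c / H = 23.59 / 18.0 = 1.311

FS = 1.31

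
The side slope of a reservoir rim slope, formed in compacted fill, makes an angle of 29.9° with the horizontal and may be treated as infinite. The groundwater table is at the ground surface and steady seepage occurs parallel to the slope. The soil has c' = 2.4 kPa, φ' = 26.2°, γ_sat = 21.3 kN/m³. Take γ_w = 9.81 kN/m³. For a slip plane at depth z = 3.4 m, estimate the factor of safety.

With seepage parallel to the slope and the water table at the surface, the effective normal stress on the slip plane uses the buoyant unit weight γ' = γ_sat − γ_w while the driving shear stress uses γ_sat:
FS = [c' + γ' z cos²β tanφ'] / [γ_sat z sinβ cosβ]
γ' = 21.3 − 9.81 = 11.49 kN/m³
Numerator = 2.4 + 11.49·3.4·cos²29.9°·tan26.2° = 2.4 + 11.49·3.4·0.7515·0.4921 = 16.846 kPa
Denominator = 21.3·3.4·sin29.9°·cos29.9° = 21.3·3.4·0.4985·0.8669 = 31.295 kPa
FS = 16.846 / 31.295 = 0.538

FS = 0.54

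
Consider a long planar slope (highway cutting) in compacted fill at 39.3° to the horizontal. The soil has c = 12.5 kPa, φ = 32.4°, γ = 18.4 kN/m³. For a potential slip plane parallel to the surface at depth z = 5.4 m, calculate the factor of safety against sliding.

For an infinite slope with a slip plane parallel to the surface (no pore pressure): FS = [c + γz cos²β tanφ] / [γz sinβ cosβ].
γz = 18.4·5.4 = 99.36 kN/m²
Numerator = 12.5 + 99.36·cos²39.3°·tan32.4° = 12.5 + 99.36·0.5988·0.6346 = 50.260 kPa
Denominator = 99.36·sin39.3°·cos39.3° = 99.36·0.6334·0.7738 = 48.700 kPa
FS = 50.260 / 48.700 = 1.032

FS = 1.03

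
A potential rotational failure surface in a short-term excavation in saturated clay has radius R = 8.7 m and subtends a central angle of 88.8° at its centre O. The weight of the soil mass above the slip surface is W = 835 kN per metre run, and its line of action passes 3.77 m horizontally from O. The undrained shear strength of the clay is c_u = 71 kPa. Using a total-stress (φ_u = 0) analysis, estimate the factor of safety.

Taking moments about the centre O, the resisting moment is provided by the undrained shear strength acting along the arc:
Arc length L_a = R·θ = 8.7·(88.8°·π/180) = 8.7·1.5499 = 13.48 m
M_R = c_u·L_a·R = 71·13.48·8.7 = 8328.9 kN·m/m
M_D = W·d = 835·3.77 = 3147.9 kN·m/m
FS = M_R / M_D = 8328.9 / 3147.9 = 2.646

FS = 2.65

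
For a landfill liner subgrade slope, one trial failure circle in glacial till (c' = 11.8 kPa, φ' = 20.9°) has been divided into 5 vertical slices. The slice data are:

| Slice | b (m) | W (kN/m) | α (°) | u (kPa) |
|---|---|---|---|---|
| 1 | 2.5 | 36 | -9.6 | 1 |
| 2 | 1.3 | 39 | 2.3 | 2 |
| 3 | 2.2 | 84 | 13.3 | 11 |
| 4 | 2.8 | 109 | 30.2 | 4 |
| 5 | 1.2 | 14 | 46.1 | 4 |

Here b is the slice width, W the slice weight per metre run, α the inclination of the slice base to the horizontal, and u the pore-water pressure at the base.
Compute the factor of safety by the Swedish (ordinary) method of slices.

FS = 2.64

Ordinary method of slices: FS = Σ[c'·Δl_i + (W_i cosα_i − u_i·Δl_i)·tanφ'] / Σ W_i sinα_i, with Δl_i = b_i / cosα_i.
Slice 1: Δl = 2.5/cos(-9.6°) = 2.536 m; N'_1 = 36·cos(-9.6°) − 1·2.536 = 33.0; c'Δl = 29.92; W sinα = -6.0
Slice 2: Δl = 1.3/cos2.3° = 1.301 m; N'_2 = 39·cos2.3° − 2·1.301 = 36.4; c'Δl = 15.35; W sinα = 1.6
Slice 3: Δl = 2.2/cos13.3° = 2.261 m; N'_3 = 84·cos13.3° − 11·2.261 = 56.9; c'Δl = 26.68; W sinα = 19.3
Slice 4: Δl = 2.8/cos30.2° = 3.240 m; N'_4 = 109·cos30.2° − 4·3.240 = 81.2; c'Δl = 38.23; W sinα = 54.8
Slice 5: Δl = 1.2/cos46.1° = 1.731 m; N'_5 = 14·cos46.1° − 4·1.731 = 2.8; c'Δl = 20.42; W sinα = 10.1
Σc'Δl = 130.6 kN/m; ΣN' = 210.2 kN/m; ΣW sinα = 79.8 kN/m
Resisting = 130.6 + 210.2·tan20.9° = 130.6 + 80.3 = 210.9 kN/m
FS = 210.9 / 79.8 = 2.643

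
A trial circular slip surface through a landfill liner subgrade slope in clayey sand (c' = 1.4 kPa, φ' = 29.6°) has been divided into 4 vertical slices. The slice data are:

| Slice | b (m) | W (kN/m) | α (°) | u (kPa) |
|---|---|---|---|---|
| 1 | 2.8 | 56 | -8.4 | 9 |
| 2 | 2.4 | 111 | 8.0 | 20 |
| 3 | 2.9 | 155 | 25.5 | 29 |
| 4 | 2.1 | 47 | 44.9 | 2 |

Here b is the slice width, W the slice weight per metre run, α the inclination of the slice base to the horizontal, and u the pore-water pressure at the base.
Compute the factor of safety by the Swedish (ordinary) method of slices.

FS = 1.03

Ordinary method of slices: FS = Σ[c'·Δl_i + (W_i cosα_i − u_i·Δl_i)·tanφ'] / Σ W_i sinα_i, with Δl_i = b_i / cosα_i.
Slice 1: Δl = 2.8/cos(-8.4°) = 2.830 m; N'_1 = 56·cos(-8.4°) − 9·2.830 = 29.9; c'Δl = 3.96; W sinα = -8.2
Slice 2: Δl = 2.4/cos8.0° = 2.424 m; N'_2 = 111·cos8.0° − 20·2.424 = 61.4; c'Δl = 3.39; W sinα = 15.4
Slice 3: Δl = 2.9/cos25.5° = 3.213 m; N'_3 = 155·cos25.5° − 29·3.213 = 46.7; c'Δl = 4.50; W sinα = 66.7
Slice 4: Δl = 2.1/cos44.9° = 2.965 m; N'_4 = 47·cos44.9° − 2·2.965 = 27.4; c'Δl = 4.15; W sinα = 33.2
Σc'Δl = 16.0 kN/m; ΣN' = 165.5 kN/m; ΣW sinα = 107.2 kN/m
Resisting = 16.0 + 165.5·tan29.6° = 16.0 + 94.0 = 110.0 kN/m
FS = 110.0 / 107.2 = 1.026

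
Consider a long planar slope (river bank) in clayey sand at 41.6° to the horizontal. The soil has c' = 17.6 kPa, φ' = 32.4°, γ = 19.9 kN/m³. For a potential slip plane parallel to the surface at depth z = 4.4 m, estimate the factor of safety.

For an infinite slope with a slip plane parallel to the surface (no pore pressure): FS = [c' + γz cos²β tanφ'] / [γz sinβ cosβ].
γz = 19.9·4.4 = 87.56 kN/m²
Numerator = 17.6 + 87.56·cos²41.6°·tan32.4° = 17.6 + 87.56·0.5592·0.6346 = 48.673 kPa
Denominator = 87.56·sin41.6°·cos41.6° = 87.56·0.6639·0.7478 = 43.472 kPa
FS = 48.673 / 43.472 = 1.120

FS = 1.12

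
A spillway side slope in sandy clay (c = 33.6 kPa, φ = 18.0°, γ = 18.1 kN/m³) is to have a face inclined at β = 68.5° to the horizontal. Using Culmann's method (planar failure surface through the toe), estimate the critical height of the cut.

H_c = 18.05 m

Culmann's analysis gives the critical failure plane at α_cr = (β + φ)/2 = (68.5 + 18.0)/2 = 43.2°, and the critical height
H_c = (4c/γ) · sinβ cosφ / [1 − cos(β − φ)]
    = (4·33.6/18.1) · sin68.5°·cos18.0° / [1 − cos(50.5°)]
    = 7.425 · 0.9304·0.9511 / [1 − 0.6361]
    = 7.425 · 0.8849 / 0.3639
    = 18.05 m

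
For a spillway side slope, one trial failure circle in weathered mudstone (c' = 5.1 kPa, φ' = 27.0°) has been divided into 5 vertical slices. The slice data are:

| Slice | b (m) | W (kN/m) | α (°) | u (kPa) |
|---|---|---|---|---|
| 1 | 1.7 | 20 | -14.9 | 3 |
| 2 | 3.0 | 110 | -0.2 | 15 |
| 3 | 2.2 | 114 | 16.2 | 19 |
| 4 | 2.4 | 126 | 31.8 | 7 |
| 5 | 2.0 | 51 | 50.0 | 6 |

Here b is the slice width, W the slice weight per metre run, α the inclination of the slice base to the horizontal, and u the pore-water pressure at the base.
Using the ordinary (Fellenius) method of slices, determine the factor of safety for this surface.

Ordinary method of slices: FS = Σ[c'·Δl_i + (W_i cosα_i − u_i·Δl_i)·tanφ'] / Σ W_i sinα_i, with Δl_i = b_i / cosα_i.
Slice 1: Δl = 1.7/cos(-14.9°) = 1.759 m; N'_1 = 20·cos(-14.9°) − 3·1.759 = 14.1; c'Δl = 8.97; W sinα = -5.1
Slice 2: Δl = 3.0/cos(-0.2°) = 3.000 m; N'_2 = 110·cos(-0.2°) − 15·3.000 = 65.0; c'Δl = 15.30; W sinα = -0.4
Slice 3: Δl = 2.2/cos16.2° = 2.291 m; N'_3 = 114·cos16.2° − 19·2.291 = 65.9; c'Δl = 11.68; W sinα = 31.8
Slice 4: Δl = 2.4/cos31.8° = 2.824 m; N'_4 = 126·cos31.8° − 7·2.824 = 87.3; c'Δl = 14.40; W sinα = 66.4
Slice 5: Δl = 2.0/cos50.0° = 3.111 m; N'_5 = 51·cos50.0° − 6·3.111 = 14.1; c'Δl = 15.87; W sinα = 39.1
Σc'Δl = 66.2 kN/m; ΣN' = 246.4 kN/m; ΣW sinα = 131.7 kN/m
Resisting = 66.2 + 246.4·tan27.0° = 66.2 + 125.6 = 191.8 kN/m
FS = 191.8 / 131.7 = 1.456

FS = 1.46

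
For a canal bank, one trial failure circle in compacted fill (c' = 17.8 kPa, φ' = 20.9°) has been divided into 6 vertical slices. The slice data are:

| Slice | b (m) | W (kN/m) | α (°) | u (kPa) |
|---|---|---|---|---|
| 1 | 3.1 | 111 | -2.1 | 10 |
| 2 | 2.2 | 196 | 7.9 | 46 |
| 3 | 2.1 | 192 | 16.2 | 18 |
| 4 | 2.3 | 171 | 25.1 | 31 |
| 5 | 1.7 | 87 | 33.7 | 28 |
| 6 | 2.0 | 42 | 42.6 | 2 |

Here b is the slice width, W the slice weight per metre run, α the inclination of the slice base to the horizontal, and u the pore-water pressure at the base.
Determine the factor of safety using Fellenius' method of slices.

Ordinary method of slices: FS = Σ[c'·Δl_i + (W_i cosα_i − u_i·Δl_i)·tanφ'] / Σ W_i sinα_i, with Δl_i = b_i / cosα_i.
Slice 1: Δl = 3.1/cos(-2.1°) = 3.102 m; N'_1 = 111·cos(-2.1°) − 10·3.102 = 79.9; c'Δl = 55.22; W sinα = -4.1
Slice 2: Δl = 2.2/cos7.9° = 2.221 m; N'_2 = 196·cos7.9° − 46·2.221 = 92.0; c'Δl = 39.54; W sinα = 26.9
Slice 3: Δl = 2.1/cos16.2° = 2.187 m; N'_3 = 192·cos16.2° − 18·2.187 = 145.0; c'Δl = 38.93; W sinα = 53.6
Slice 4: Δl = 2.3/cos25.1° = 2.540 m; N'_4 = 171·cos25.1° − 31·2.540 = 76.1; c'Δl = 45.21; W sinα = 72.5
Slice 5: Δl = 1.7/cos33.7° = 2.043 m; N'_5 = 87·cos33.7° − 28·2.043 = 15.2; c'Δl = 36.37; W sinα = 48.3
Slice 6: Δl = 2.0/cos42.6° = 2.717 m; N'_6 = 42·cos42.6° − 2·2.717 = 25.5; c'Δl = 48.36; W sinα = 28.4
Σc'Δl = 263.6 kN/m; ΣN' = 433.7 kN/m; ΣW sinα = 225.7 kN/m
Resisting = 263.6 + 433.7·tan20.9° = 263.6 + 165.6 = 429.2 kN/m
FS = 429.2 / 225.7 = 1.902

FS = 1.90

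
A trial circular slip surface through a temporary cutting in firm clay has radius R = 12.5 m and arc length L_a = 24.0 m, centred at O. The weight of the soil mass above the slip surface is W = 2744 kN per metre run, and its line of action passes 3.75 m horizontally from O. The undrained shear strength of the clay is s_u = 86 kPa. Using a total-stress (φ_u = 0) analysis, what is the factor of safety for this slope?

Taking moments about the centre O, the resisting moment is provided by the undrained shear strength acting along the arc:
M_R = s_u·L_a·R = 86·24.00·12.5 = 25800.0 kN·m/m
M_D = W·d = 2744·3.75 = 10290.0 kN·m/m
FS = M_R / M_D = 25800.0 / 10290.0 = 2.507

FS = 2.51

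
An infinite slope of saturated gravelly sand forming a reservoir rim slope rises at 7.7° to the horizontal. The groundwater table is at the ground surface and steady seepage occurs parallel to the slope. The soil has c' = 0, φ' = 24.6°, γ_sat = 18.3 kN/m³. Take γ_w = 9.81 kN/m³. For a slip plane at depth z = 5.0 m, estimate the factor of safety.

FS = 1.57

With seepage parallel to the slope and the water table at the surface, the effective normal stress on the slip plane uses the buoyant unit weight γ' = γ_sat − γ_w while the driving shear stress uses γ_sat:
FS = [c' + γ' z cos²β tanφ'] / [γ_sat z sinβ cosβ]
(For c' = 0 this reduces to FS = (γ'/γ_sat)·tanφ'/tanβ.)
γ' = 18.3 − 9.81 = 8.49 kN/m³
Numerator = 0.0 + 8.49·5.0·cos²7.7°·tan24.6° = 0.0 + 8.49·5.0·0.9820·0.4578 = 19.086 kPa
Denominator = 18.3·5.0·sin7.7°·cos7.7° = 18.3·5.0·0.1340·0.9910 = 12.149 kPa
FS = 19.086 / 12.149 = 1.571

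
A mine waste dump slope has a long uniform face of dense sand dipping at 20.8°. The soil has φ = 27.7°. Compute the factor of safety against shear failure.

For a dry cohesionless infinite slope the factor of safety is FS = tanφ / tanβ.
FS = tan27.7° / tan20.8° = 0.5250 / 0.3799 = 1.382

FS = 1.38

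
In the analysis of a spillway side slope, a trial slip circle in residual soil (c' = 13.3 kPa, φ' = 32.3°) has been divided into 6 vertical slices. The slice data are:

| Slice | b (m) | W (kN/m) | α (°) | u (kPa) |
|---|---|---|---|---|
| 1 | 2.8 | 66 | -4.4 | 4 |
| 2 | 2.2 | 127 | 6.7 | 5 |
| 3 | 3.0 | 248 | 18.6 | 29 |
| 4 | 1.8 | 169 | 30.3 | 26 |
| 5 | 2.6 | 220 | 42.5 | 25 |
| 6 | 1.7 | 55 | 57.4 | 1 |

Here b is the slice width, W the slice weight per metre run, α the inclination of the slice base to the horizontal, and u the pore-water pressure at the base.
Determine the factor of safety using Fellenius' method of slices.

FS = 1.48

Ordinary method of slices: FS = Σ[c'·Δl_i + (W_i cosα_i − u_i·Δl_i)·tanφ'] / Σ W_i sinα_i, with Δl_i = b_i / cosα_i.
Slice 1: Δl = 2.8/cos(-4.4°) = 2.808 m; N'_1 = 66·cos(-4.4°) − 4·2.808 = 54.6; c'Δl = 37.35; W sinα = -5.1
Slice 2: Δl = 2.2/cos6.7° = 2.215 m; N'_2 = 127·cos6.7° − 5·2.215 = 115.1; c'Δl = 29.46; W sinα = 14.8
Slice 3: Δl = 3.0/cos18.6° = 3.165 m; N'_3 = 248·cos18.6° − 29·3.165 = 143.3; c'Δl = 42.10; W sinα = 79.1
Slice 4: Δl = 1.8/cos30.3° = 2.085 m; N'_4 = 169·cos30.3° − 26·2.085 = 91.7; c'Δl = 27.73; W sinα = 85.3
Slice 5: Δl = 2.6/cos42.5° = 3.526 m; N'_5 = 220·cos42.5° − 25·3.526 = 74.0; c'Δl = 46.90; W sinα = 148.6
Slice 6: Δl = 1.7/cos57.4° = 3.155 m; N'_6 = 55·cos57.4° − 1·3.155 = 26.5; c'Δl = 41.97; W sinα = 46.3
Σc'Δl = 225.5 kN/m; ΣN' = 505.1 kN/m; ΣW sinα = 369.1 kN/m
Resisting = 225.5 + 505.1·tan32.3° = 225.5 + 319.3 = 544.8 kN/m
FS = 544.8 / 369.1 = 1.476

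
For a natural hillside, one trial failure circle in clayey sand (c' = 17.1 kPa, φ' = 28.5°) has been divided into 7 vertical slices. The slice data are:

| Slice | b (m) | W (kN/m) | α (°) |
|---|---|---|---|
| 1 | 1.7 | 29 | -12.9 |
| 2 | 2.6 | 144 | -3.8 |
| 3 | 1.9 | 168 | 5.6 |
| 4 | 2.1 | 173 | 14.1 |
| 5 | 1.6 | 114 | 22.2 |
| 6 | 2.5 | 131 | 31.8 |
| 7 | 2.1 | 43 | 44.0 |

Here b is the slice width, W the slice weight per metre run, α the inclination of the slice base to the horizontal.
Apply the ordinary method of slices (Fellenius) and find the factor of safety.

FS = 3.71

Ordinary method of slices: FS = Σ[c'·Δl_i + (W_i cosα_i)·tanφ'] / Σ W_i sinα_i, with Δl_i = b_i / cosα_i.
Slice 1: Δl = 1.7/cos(-12.9°) = 1.744 m; N'_1 = 29·cos(-12.9°) = 28.3; c'Δl = 29.82; W sinα = -6.5
Slice 2: Δl = 2.6/cos(-3.8°) = 2.606 m; N'_2 = 144·cos(-3.8°) = 143.7; c'Δl = 44.56; W sinα = -9.5
Slice 3: Δl = 1.9/cos5.6° = 1.909 m; N'_3 = 168·cos5.6° = 167.2; c'Δl = 32.65; W sinα = 16.4
Slice 4: Δl = 2.1/cos14.1° = 2.165 m; N'_4 = 173·cos14.1° = 167.8; c'Δl = 37.03; W sinα = 42.1
Slice 5: Δl = 1.6/cos22.2° = 1.728 m; N'_5 = 114·cos22.2° = 105.5; c'Δl = 29.55; W sinα = 43.1
Slice 6: Δl = 2.5/cos31.8° = 2.942 m; N'_6 = 131·cos31.8° = 111.3; c'Δl = 50.30; W sinα = 69.0
Slice 7: Δl = 2.1/cos44.0° = 2.919 m; N'_7 = 43·cos44.0° = 30.9; c'Δl = 49.92; W sinα = 29.9
Σc'Δl = 273.8 kN/m; ΣN' = 754.8 kN/m; ΣW sinα = 184.5 kN/m
Resisting = 273.8 + 754.8·tan28.5° = 273.8 + 409.8 = 683.6 kN/m
FS = 683.6 / 184.5 = 3.705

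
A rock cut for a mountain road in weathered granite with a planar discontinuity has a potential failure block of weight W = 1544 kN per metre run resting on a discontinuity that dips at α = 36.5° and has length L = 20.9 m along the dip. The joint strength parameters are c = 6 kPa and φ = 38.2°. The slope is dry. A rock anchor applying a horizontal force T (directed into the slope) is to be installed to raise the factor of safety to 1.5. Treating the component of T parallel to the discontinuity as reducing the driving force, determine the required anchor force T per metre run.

T = 165 kN/m

Resolving forces along and normal to the sliding plane, with the horizontal anchor force T adding T·sinα to the effective normal force and T·cosα acting up the plane against the driving force:
FS = [cL + (W cosα + T sinα) tanφ] / [W sinα − T cosα]
Without the anchor: N' = 1241.2 kN/m, driving T_d = 918.4 kN/m, resisting R = 6·20.9 + 1241.2·tan38.2° = 1102.1 kN/m, FS = 1.20.
Setting FS = 1.5 and solving for T:
1.5·(918.4 − T cos36.5°) = 1102.1 + T sin36.5°·tan38.2°
T·(sin36.5°·tan38.2° + 1.5·cos36.5°) = 1.5·918.4 − 1102.1
T·(0.5948·0.7869 + 1.5·0.8039) = 1377.6 − 1102.1 = 275.5
T·1.6739 = 275.5
T = 164.6 kN/m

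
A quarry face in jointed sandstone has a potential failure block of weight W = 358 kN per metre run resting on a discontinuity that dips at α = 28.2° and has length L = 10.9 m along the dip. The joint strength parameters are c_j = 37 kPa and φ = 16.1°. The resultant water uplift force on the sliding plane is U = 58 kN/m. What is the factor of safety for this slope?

FS = 2.82

Resolving the block weight along and normal to the plane and applying the Mohr–Coulomb strength on the joint:
N' = W cosα − U = 358·cos28.2° − 58 = 257.5 kN/m
Driving force T = W sinα = 358·sin28.2° = 169.2 kN/m
Resisting force R = c_j·L + N'·tanφ = 37·10.9 + 257.5·tan16.1° = 403.3 + 74.3 = 477.6 kN/m
FS = R / T = 477.6 / 169.2 = 2.823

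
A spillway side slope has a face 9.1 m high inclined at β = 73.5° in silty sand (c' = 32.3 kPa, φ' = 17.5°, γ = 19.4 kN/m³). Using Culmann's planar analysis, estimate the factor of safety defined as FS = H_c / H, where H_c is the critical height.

H_c = (4c'/γ) · sinβ cosφ' / [1 − cos(β − φ')]
    = (4·32.3/19.4) · sin73.5°·cos17.5° / [1 − cos56.0°]
    = 6.660 · 0.9144 / 0.4408 = 13.82 m
FS = H_c / H = 13.82 / 9.1 = 1.518

FS = 1.52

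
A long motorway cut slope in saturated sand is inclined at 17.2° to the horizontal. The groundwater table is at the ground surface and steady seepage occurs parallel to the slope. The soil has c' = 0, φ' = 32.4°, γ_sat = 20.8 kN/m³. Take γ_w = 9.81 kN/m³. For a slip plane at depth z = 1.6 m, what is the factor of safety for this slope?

FS = 1.08

With seepage parallel to the slope and the water table at the surface, the effective normal stress on the slip plane uses the buoyant unit weight γ' = γ_sat − γ_w while the driving shear stress uses γ_sat:
FS = [c' + γ' z cos²β tanφ'] / [γ_sat z sinβ cosβ]
(For c' = 0 this reduces to FS = (γ'/γ_sat)·tanφ'/tanβ.)
γ' = 20.8 − 9.81 = 10.99 kN/m³
Numerator = 0.0 + 10.99·1.6·cos²17.2°·tan32.4° = 0.0 + 10.99·1.6·0.9126·0.6346 = 10.183 kPa
Denominator = 20.8·1.6·sin17.2°·cos17.2° = 20.8·1.6·0.2957·0.9553 = 9.401 kPa
FS = 10.183 / 9.401 = 1.083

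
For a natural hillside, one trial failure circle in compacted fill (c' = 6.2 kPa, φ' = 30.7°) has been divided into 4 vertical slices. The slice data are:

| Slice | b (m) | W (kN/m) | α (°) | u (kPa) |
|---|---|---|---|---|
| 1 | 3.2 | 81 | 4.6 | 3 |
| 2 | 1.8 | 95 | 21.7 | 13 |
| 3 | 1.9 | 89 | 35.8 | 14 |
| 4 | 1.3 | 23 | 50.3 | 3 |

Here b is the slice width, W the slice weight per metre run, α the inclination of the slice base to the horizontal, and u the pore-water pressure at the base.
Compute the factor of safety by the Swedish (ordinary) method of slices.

FS = 1.50

Ordinary method of slices: FS = Σ[c'·Δl_i + (W_i cosα_i − u_i·Δl_i)·tanφ'] / Σ W_i sinα_i, with Δl_i = b_i / cosα_i.
Slice 1: Δl = 3.2/cos4.6° = 3.210 m; N'_1 = 81·cos4.6° − 3·3.210 = 71.1; c'Δl = 19.90; W sinα = 6.5
Slice 2: Δl = 1.8/cos21.7° = 1.937 m; N'_2 = 95·cos21.7° − 13·1.937 = 63.1; c'Δl = 12.01; W sinα = 35.1
Slice 3: Δl = 1.9/cos35.8° = 2.343 m; N'_3 = 89·cos35.8° − 14·2.343 = 39.4; c'Δl = 14.52; W sinα = 52.1
Slice 4: Δl = 1.3/cos50.3° = 2.035 m; N'_4 = 23·cos50.3° − 3·2.035 = 8.6; c'Δl = 12.62; W sinα = 17.7
Σc'Δl = 59.1 kN/m; ΣN' = 182.2 kN/m; ΣW sinα = 111.4 kN/m
Resisting = 59.1 + 182.2·tan30.7° = 59.1 + 108.2 = 167.2 kN/m
FS = 167.2 / 111.4 = 1.501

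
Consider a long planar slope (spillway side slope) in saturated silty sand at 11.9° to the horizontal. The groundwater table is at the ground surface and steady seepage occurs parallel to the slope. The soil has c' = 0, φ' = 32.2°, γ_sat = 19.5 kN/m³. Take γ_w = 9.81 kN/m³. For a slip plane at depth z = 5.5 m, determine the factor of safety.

With seepage parallel to the slope and the water table at the surface, the effective normal stress on the slip plane uses the buoyant unit weight γ' = γ_sat − γ_w while the driving shear stress uses γ_sat:
FS = [c' + γ' z cos²β tanφ'] / [γ_sat z sinβ cosβ]
(For c' = 0 this reduces to FS = (γ'/γ_sat)·tanφ'/tanβ.)
γ' = 19.5 − 9.81 = 9.69 kN/m³
Numerator = 0.0 + 9.69·5.5·cos²11.9°·tan32.2° = 0.0 + 9.69·5.5·0.9575·0.6297 = 32.135 kPa
Denominator = 19.5·5.5·sin11.9°·cos11.9° = 19.5·5.5·0.2062·0.9785 = 21.640 kPa
FS = 32.135 / 21.640 = 1.485

FS = 1.48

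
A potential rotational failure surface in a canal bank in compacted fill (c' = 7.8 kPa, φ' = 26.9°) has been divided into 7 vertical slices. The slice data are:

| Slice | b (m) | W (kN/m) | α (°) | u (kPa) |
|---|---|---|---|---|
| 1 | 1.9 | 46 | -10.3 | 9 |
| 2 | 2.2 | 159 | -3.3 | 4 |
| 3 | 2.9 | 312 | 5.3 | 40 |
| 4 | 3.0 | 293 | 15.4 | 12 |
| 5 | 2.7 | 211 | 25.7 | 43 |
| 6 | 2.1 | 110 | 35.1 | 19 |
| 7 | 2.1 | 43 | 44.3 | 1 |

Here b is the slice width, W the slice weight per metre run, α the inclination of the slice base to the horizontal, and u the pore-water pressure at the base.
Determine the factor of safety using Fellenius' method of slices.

FS = 1.91

Ordinary method of slices: FS = Σ[c'·Δl_i + (W_i cosα_i − u_i·Δl_i)·tanφ'] / Σ W_i sinα_i, with Δl_i = b_i / cosα_i.
Slice 1: Δl = 1.9/cos(-10.3°) = 1.931 m; N'_1 = 46·cos(-10.3°) − 9·1.931 = 27.9; c'Δl = 15.06; W sinα = -8.2
Slice 2: Δl = 2.2/cos(-3.3°) = 2.204 m; N'_2 = 159·cos(-3.3°) − 4·2.204 = 149.9; c'Δl = 17.19; W sinα = -9.2
Slice 3: Δl = 2.9/cos5.3° = 2.912 m; N'_3 = 312·cos5.3° − 40·2.912 = 194.2; c'Δl = 22.72; W sinα = 28.8
Slice 4: Δl = 3.0/cos15.4° = 3.112 m; N'_4 = 293·cos15.4° − 12·3.112 = 245.1; c'Δl = 24.27; W sinα = 77.8
Slice 5: Δl = 2.7/cos25.7° = 2.996 m; N'_5 = 211·cos25.7° − 43·2.996 = 61.3; c'Δl = 23.37; W sinα = 91.5
Slice 6: Δl = 2.1/cos35.1° = 2.567 m; N'_6 = 110·cos35.1° − 19·2.567 = 41.2; c'Δl = 20.02; W sinα = 63.3
Slice 7: Δl = 2.1/cos44.3° = 2.934 m; N'_7 = 43·cos44.3° − 1·2.934 = 27.8; c'Δl = 22.89; W sinα = 30.0
Σc'Δl = 145.5 kN/m; ΣN' = 747.5 kN/m; ΣW sinα = 274.0 kN/m
Resisting = 145.5 + 747.5·tan26.9° = 145.5 + 379.2 = 524.7 kN/m
FS = 524.7 / 274.0 = 1.915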